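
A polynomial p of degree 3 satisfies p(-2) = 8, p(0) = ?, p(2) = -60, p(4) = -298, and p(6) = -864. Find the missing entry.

-6

The 4 known points determine the degree-3 polynomial uniquely.
Write p(u) = au^3 + bu^2 + cu + d. Substituting each data point gives a linear system:
  -8a + 4b - 2c + d = 8
  8a + 4b + 2c + d = -60
  64a + 16b + 4c + d = -298
  216a + 36b + 6c + d = -864
Solving the system yields a = -3, b = -5, c = -5, d = -6.
So p(u) = -3u^3 - 5u^2 - 5u - 6.
Then p(0) = -6.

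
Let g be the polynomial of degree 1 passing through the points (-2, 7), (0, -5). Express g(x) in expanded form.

g(x) = -6x - 5

Write g(x) = ax + b. Substituting each data point gives a linear system:
  -2a + b = 7
  b = -5
Solving the system yields a = -6, b = -5.
So g(x) = -6x - 5.
Check: g(0) = -5. ✓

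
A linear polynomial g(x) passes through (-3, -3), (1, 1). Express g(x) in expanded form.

Write g(x) = ax + b. Substituting each data point gives a linear system:
  -3a + b = -3
  a + b = 1
Solving the system yields a = 1, b = 0.
So g(x) = x.
Check: g(-3) = -3. ✓

g(x) = x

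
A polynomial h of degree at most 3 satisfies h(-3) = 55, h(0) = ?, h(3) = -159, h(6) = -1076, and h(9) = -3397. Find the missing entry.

2

On equispaced nodes a degree-3 polynomial has vanishing fourth forward difference, so
  h(-3) - 4·h(0) + 6·h(3) - 4·h(6) + h(9) = 0.
Substituting the known values and solving for h(0):
  -4·h(0) = -8
  h(0) = 2.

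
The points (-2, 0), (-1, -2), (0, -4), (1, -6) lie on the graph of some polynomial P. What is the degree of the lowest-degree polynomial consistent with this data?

Forward differences of the values at n = -2, -1, 0, 1:
  P  : 0  -2  -4  -6
  Δ  : -2  -2  -2
  Δ^2: 0  0
  Δ^3: 0
The first differences are constant (-2) and nonzero, while all higher differences vanish, so the minimal degree is 1.

1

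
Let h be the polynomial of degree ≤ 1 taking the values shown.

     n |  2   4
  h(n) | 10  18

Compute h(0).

Using the Lagrange interpolation formula with nodes 2, 4:
  L_0(n) = (n - 4) / -2
  L_1(n) = (n - 2) / 2
Then h(n) = 10·L_0(n) + 18·L_1(n).
Expanding and collecting terms gives h(n) = 4n + 2.
Evaluating at n = 0: h(0) = 2.

2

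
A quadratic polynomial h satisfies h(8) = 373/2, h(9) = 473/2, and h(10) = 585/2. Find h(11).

709/2

Using the Lagrange interpolation formula with nodes 8, 9, 10:
  L_0(t) = (t - 9)(t - 10) / 2
  L_1(t) = (t - 8)(t - 10) / -1
  L_2(t) = (t - 8)(t - 9) / 2
Then h(t) = 373/2·L_0(t) + 473/2·L_1(t) + 585/2·L_2(t).
Expanding and collecting terms gives h(t) = 3t² - t + 5/2.
Evaluating at t = 11: h(11) = 709/2.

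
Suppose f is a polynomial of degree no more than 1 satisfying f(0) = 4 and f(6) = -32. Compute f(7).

Write f(x) = ax + b. Substituting each data point gives a linear system:
  b = 4
  6a + b = -32
Solving the system yields a = -6, b = 4.
So f(x) = -6x + 4.
Then f(7) = -38.

-38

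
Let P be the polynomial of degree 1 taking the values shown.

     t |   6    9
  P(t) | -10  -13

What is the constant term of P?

-4

Write P(t) = at + b. Substituting each data point gives a linear system:
  6a + b = -10
  9a + b = -13
Solving the system yields a = -1, b = -4.
So P(t) = -t - 4.
The constant term is -4.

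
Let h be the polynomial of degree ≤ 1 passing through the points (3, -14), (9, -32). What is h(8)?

-29

Using the Lagrange interpolation formula with nodes 3, 9:
  L_0(x) = (x - 9) / -6
  L_1(x) = (x - 3) / 6
Then h(x) = -14·L_0(x) - 32·L_1(x).
Expanding and collecting terms gives h(x) = -3x - 5.
Evaluating at x = 8: h(8) = -29.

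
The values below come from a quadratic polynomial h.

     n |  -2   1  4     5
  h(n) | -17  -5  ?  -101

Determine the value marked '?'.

The 3 known points determine the degree-2 polynomial uniquely.
Write h(n) = an^2 + bn + c. Substituting each data point gives a linear system:
  4a - 2b + c = -17
  a + b + c = -5
  25a + 5b + c = -101
Solving the system yields a = -4, b = 0, c = -1.
So h(n) = -4n^2 - 1.
Then h(4) = -65.

-65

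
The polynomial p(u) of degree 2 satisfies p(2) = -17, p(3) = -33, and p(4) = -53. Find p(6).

Write p(u) = au^2 + bu + c. Substituting each data point gives a linear system:
  4a + 2b + c = -17
  9a + 3b + c = -33
  16a + 4b + c = -53
Solving the system yields a = -2, b = -6, c = 3.
So p(u) = -2u^2 - 6u + 3.
Then p(6) = -105.

-105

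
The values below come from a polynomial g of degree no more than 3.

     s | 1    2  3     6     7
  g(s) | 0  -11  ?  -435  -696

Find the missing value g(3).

The 4 known points determine the degree-3 polynomial uniquely.
Write g(s) = as^3 + bs^2 + cs + d. Substituting each data point gives a linear system:
  a + b + c + d = 0
  8a + 4b + 2c + d = -11
  216a + 36b + 6c + d = -435
  343a + 49b + 7c + d = -696
Solving the system yields a = -2, b = -1, c = 6, d = -3.
So g(s) = -2s³ - s² + 6s - 3.
Then g(3) = -48.

-48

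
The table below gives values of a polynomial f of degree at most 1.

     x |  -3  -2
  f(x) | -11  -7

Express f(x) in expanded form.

Write f(x) = ax + b. Substituting each data point gives a linear system:
  -3a + b = -11
  -2a + b = -7
Solving the system yields a = 4, b = 1.
So f(x) = 4x + 1.
Check: f(-2) = -7. ✓

f(x) = 4x + 1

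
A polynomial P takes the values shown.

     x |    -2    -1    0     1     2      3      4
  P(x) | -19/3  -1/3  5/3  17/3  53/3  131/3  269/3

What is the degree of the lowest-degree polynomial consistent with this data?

Forward differences of the values at x = -2, -1, 0, 1, 2, 3, 4:
  P  : -19/3  -1/3  5/3  17/3  53/3  131/3  269/3
  Δ  : 6  2  4  12  26  46
  Δ^2: -4  2  8  14  20
  Δ^3: 6  6  6  6
  Δ^4: 0  0  0
  Δ^5: 0  0
  Δ^6: 0
The third differences are constant (6) and nonzero, while all higher differences vanish, so the minimal degree is 3.

3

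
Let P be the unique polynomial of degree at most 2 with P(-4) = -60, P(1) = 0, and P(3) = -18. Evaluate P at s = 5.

-60

Write P(s) = as^2 + bs + c. Substituting each data point gives a linear system:
  16a - 4b + c = -60
  a + b + c = 0
  9a + 3b + c = -18
Solving the system yields a = -3, b = 3, c = 0.
So P(s) = -3s^2 + 3s.
Then P(5) = -60.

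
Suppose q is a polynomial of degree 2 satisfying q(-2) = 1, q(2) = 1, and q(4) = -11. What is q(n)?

Using the Lagrange interpolation formula with nodes -2, 2, 4:
  L_0(n) = (n - 2)(n - 4) / 24
  L_1(n) = (n + 2)(n - 4) / -8
  L_2(n) = (n + 2)(n - 2) / 12
Then q(n) = 1·L_0(n) + 1·L_1(n) - 11·L_2(n).
Expanding and collecting terms gives q(n) = -n² + 5.
Check: q(4) = -11. ✓

q(n) = -n^2 + 5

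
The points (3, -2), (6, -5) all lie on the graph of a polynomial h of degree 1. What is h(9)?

Write h(u) = au + b. Substituting each data point gives a linear system:
  3a + b = -2
  6a + b = -5
Solving the system yields a = -1, b = 1.
So h(u) = -u + 1.
Then h(9) = -8.

-8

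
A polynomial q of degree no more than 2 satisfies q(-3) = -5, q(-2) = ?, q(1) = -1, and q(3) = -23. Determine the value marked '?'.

The 3 known points determine the degree-2 polynomial uniquely.
Write q(n) = an^2 + bn + c. Substituting each data point gives a linear system:
  9a - 3b + c = -5
  a + b + c = -1
  9a + 3b + c = -23
Solving the system yields a = -2, b = -3, c = 4.
So q(n) = -2n² - 3n + 4.
Then q(-2) = 2.

2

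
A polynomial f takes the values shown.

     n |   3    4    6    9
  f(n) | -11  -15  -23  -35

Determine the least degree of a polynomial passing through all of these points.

Divided differences on the nodes 3, 4, 6, 9:
  order 0: -11  -15  -23  -35
  order 1: -4  -4  -4
  order 2: 0  0
  order 3: 0
The order-1 divided differences are all -4 (nonzero) and every higher order vanishes, so the data lies on a polynomial of degree exactly 1.

1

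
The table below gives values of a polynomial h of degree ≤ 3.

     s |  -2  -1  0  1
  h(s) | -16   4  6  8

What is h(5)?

Using the Lagrange interpolation formula with nodes -2, -1, 0, 1:
  L_0(s) = (s + 1)s(s - 1) / -6
  L_1(s) = (s + 2)s(s - 1) / 2
  L_2(s) = (s + 2)(s + 1)(s - 1) / -2
  L_3(s) = (s + 2)(s + 1)s / 6
Then h(s) = -16·L_0(s) + 4·L_1(s) + 6·L_2(s) + 8·L_3(s).
Expanding and collecting terms gives h(s) = 3s^3 - s + 6.
Evaluating at s = 5: h(5) = 376.

376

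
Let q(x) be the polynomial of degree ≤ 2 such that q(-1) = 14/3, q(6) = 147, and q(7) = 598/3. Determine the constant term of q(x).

Write q(x) = ax^2 + bx + c. Substituting each data point gives a linear system:
  a - b + c = 14/3
  36a + 6b + c = 147
  49a + 7b + c = 598/3
Solving the system yields a = 4, b = 1/3, c = 1.
So q(x) = 4x^2 + (1/3)x + 1.
The constant term is 1.

1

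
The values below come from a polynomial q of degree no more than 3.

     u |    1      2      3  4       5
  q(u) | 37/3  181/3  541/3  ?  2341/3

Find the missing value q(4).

1225/3

On equispaced nodes a degree-3 polynomial has vanishing fourth forward difference, so
  q(1) - 4·q(2) + 6·q(3) - 4·q(4) + q(5) = 0.
Substituting the known values and solving for q(4):
  -4·q(4) = -4900/3
  q(4) = 1225/3.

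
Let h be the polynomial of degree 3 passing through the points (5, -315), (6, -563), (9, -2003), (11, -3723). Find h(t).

Write h(t) = at^3 + bt^2 + ct + d. Substituting each data point gives a linear system:
  125a + 25b + 5c + d = -315
  216a + 36b + 6c + d = -563
  729a + 81b + 9c + d = -2003
  1331a + 121b + 11c + d = -3723
Solving the system yields a = -3, b = 2, c = 3, d = -5.
So h(t) = -3t^3 + 2t^2 + 3t - 5.
Check: h(6) = -563. ✓

h(t) = -3t^3 + 2t^2 + 3t - 5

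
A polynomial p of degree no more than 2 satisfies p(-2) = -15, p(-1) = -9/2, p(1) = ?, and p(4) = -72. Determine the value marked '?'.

-15/2

The 3 known points determine the degree-2 polynomial uniquely.
Write p(x) = ax^2 + bx + c. Substituting each data point gives a linear system:
  4a - 2b + c = -15
  a - b + c = -9/2
  16a + 4b + c = -72
Solving the system yields a = -4, b = -3/2, c = -2.
So p(x) = -4x^2 - (3/2)x - 2.
Then p(1) = -15/2.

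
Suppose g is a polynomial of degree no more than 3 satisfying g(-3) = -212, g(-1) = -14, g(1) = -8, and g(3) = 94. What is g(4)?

271

Using the Lagrange interpolation formula with nodes -3, -1, 1, 3:
  L_0(n) = (n + 1)(n - 1)(n - 3) / -48
  L_1(n) = (n + 3)(n - 1)(n - 3) / 16
  L_2(n) = (n + 3)(n + 1)(n - 3) / -16
  L_3(n) = (n + 3)(n + 1)(n - 1) / 48
Then g(n) = -212·L_0(n) - 14·L_1(n) - 8·L_2(n) + 94·L_3(n).
Expanding and collecting terms gives g(n) = 6n^3 - 6n^2 - 3n - 5.
Evaluating at n = 4: g(4) = 271.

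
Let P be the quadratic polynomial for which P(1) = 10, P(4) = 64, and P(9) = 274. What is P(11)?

Write P(s) = as^2 + bs + c. Substituting each data point gives a linear system:
  a + b + c = 10
  16a + 4b + c = 64
  81a + 9b + c = 274
Solving the system yields a = 3, b = 3, c = 4.
So P(s) = 3s^2 + 3s + 4.
Then P(11) = 400.

400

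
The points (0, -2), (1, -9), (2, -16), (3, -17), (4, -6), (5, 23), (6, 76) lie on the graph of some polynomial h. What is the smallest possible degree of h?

Forward differences of the values at s = 0, 1, 2, 3, 4, 5, 6:
  h  : -2  -9  -16  -17  -6  23  76
  Δ  : -7  -7  -1  11  29  53
  Δ^2: 0  6  12  18  24
  Δ^3: 6  6  6  6
  Δ^4: 0  0  0
  Δ^5: 0  0
  Δ^6: 0
The third differences are constant (6) and nonzero, while all higher differences vanish, so the minimal degree is 3.

3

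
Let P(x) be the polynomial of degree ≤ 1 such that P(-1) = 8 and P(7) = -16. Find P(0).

5

Write P(x) = ax + b. Substituting each data point gives a linear system:
  -a + b = 8
  7a + b = -16
Solving the system yields a = -3, b = 5.
So P(x) = -3x + 5.
Then P(0) = 5.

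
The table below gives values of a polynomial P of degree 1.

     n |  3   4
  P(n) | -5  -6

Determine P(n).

Using the Lagrange interpolation formula with nodes 3, 4:
  L_0(n) = (n - 4) / -1
  L_1(n) = (n - 3) / 1
Then P(n) = -5·L_0(n) - 6·L_1(n).
Expanding and collecting terms gives P(n) = -n - 2.
Check: P(4) = -6. ✓

P(n) = -n - 2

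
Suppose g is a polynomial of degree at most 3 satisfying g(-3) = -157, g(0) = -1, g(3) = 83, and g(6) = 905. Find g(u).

Write g(u) = au^3 + bu^2 + cu + d. Substituting each data point gives a linear system:
  -27a + 9b - 3c + d = -157
  d = -1
  27a + 9b + 3c + d = 83
  216a + 36b + 6c + d = 905
Solving the system yields a = 5, b = -4, c = -5, d = -1.
So g(u) = 5u³ - 4u² - 5u - 1.
Check: g(6) = 905. ✓

g(u) = 5u^3 - 4u^2 - 5u - 1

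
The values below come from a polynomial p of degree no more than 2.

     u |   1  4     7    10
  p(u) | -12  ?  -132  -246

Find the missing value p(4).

-54

On equispaced nodes a degree-2 polynomial has vanishing third forward difference, so
  - p(1) + 3·p(4) - 3·p(7) + p(10) = 0.
Substituting the known values and solving for p(4):
  3·p(4) = -162
  p(4) = -54.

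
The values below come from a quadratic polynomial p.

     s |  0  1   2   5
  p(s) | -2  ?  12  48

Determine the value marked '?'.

The 3 known points determine the degree-2 polynomial uniquely.
Write p(s) = as^2 + bs + c. Substituting each data point gives a linear system:
  c = -2
  4a + 2b + c = 12
  25a + 5b + c = 48
Solving the system yields a = 1, b = 5, c = -2.
So p(s) = s^2 + 5s - 2.
Then p(1) = 4.

4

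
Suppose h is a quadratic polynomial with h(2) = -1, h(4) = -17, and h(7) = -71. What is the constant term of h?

Write h(n) = an^2 + bn + c. Substituting each data point gives a linear system:
  4a + 2b + c = -1
  16a + 4b + c = -17
  49a + 7b + c = -71
Solving the system yields a = -2, b = 4, c = -1.
So h(n) = -2n² + 4n - 1.
The constant term is -1.

-1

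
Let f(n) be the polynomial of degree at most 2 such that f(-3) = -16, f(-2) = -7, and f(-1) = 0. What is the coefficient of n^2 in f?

-1

Write f(n) = an^2 + bn + c. Substituting each data point gives a linear system:
  9a - 3b + c = -16
  4a - 2b + c = -7
  a - b + c = 0
Solving the system yields a = -1, b = 4, c = 5.
So f(n) = -n^2 + 4n + 5.
The leading coefficient is -1.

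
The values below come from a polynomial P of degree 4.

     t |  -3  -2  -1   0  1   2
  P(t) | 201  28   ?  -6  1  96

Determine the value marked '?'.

-3

On equispaced nodes a degree-4 polynomial has vanishing fifth forward difference, so
  - P(-3) + 5·P(-2) - 10·P(-1) + 10·P(0) - 5·P(1) + P(2) = 0.
Substituting the known values and solving for P(-1):
  -10·P(-1) = 30
  P(-1) = -3.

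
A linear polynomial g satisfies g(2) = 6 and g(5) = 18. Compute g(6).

Write g(t) = at + b. Substituting each data point gives a linear system:
  2a + b = 6
  5a + b = 18
Solving the system yields a = 4, b = -2.
So g(t) = 4t - 2.
Then g(6) = 22.

22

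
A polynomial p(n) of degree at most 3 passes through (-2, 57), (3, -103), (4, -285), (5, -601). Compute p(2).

-19

Write p(n) = an^3 + bn^2 + cn + d. Substituting each data point gives a linear system:
  -8a + 4b - 2c + d = 57
  27a + 9b + 3c + d = -103
  64a + 16b + 4c + d = -285
  125a + 25b + 5c + d = -601
Solving the system yields a = -6, b = 5, c = 5, d = -1.
So p(n) = -6n^3 + 5n^2 + 5n - 1.
Then p(2) = -19.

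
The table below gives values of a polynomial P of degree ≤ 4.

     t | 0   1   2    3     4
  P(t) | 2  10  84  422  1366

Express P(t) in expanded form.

P(t) = 6t^4 - 3t^3 + 5t + 2

Write P(t) = at^4 + bt^3 + ct^2 + dt + e. Substituting each data point gives a linear system:
  e = 2
  a + b + c + d + e = 10
  16a + 8b + 4c + 2d + e = 84
  81a + 27b + 9c + 3d + e = 422
  256a + 64b + 16c + 4d + e = 1366
Solving the system yields a = 6, b = -3, c = 0, d = 5, e = 2.
So P(t) = 6t^4 - 3t^3 + 5t + 2.
Check: P(3) = 422. ✓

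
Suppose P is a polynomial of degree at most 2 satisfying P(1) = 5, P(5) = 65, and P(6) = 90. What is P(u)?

Write P(u) = au^2 + bu + c. Substituting each data point gives a linear system:
  a + b + c = 5
  25a + 5b + c = 65
  36a + 6b + c = 90
Solving the system yields a = 2, b = 3, c = 0.
So P(u) = 2u² + 3u.
Check: P(1) = 5. ✓

P(u) = 2u^2 + 3u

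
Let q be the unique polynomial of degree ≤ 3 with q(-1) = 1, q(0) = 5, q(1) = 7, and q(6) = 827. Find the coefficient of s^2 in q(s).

-1

Write q(s) = as^3 + bs^2 + cs + d. Substituting each data point gives a linear system:
  -a + b - c + d = 1
  d = 5
  a + b + c + d = 7
  216a + 36b + 6c + d = 827
Solving the system yields a = 4, b = -1, c = -1, d = 5.
So q(s) = 4s^3 - s^2 - s + 5.
The coefficient of s^2 is -1.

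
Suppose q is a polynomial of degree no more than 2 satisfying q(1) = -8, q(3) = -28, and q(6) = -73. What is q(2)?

-17

Using the Lagrange interpolation formula with nodes 1, 3, 6:
  L_0(t) = (t - 3)(t - 6) / 10
  L_1(t) = (t - 1)(t - 6) / -6
  L_2(t) = (t - 1)(t - 3) / 15
Then q(t) = -8·L_0(t) - 28·L_1(t) - 73·L_2(t).
Expanding and collecting terms gives q(t) = -t^2 - 6t - 1.
Evaluating at t = 2: q(2) = -17.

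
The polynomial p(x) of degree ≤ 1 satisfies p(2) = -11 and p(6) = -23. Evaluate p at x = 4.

Using the Lagrange interpolation formula with nodes 2, 6:
  L_0(x) = (x - 6) / -4
  L_1(x) = (x - 2) / 4
Then p(x) = -11·L_0(x) - 23·L_1(x).
Expanding and collecting terms gives p(x) = -3x - 5.
Evaluating at x = 4: p(4) = -17.

-17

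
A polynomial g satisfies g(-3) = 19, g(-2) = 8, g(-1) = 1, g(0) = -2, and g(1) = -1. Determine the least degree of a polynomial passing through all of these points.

Forward differences of the values at n = -3, -2, -1, 0, 1:
  g  : 19  8  1  -2  -1
  Δ  : -11  -7  -3  1
  Δ^2: 4  4  4
  Δ^3: 0  0
  Δ^4: 0
The second differences are constant (4) and nonzero, while all higher differences vanish, so the minimal degree is 2.

2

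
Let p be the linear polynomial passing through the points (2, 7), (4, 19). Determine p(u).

p(u) = 6u - 5

Using the Lagrange interpolation formula with nodes 2, 4:
  L_0(u) = (u - 4) / -2
  L_1(u) = (u - 2) / 2
Then p(u) = 7·L_0(u) + 19·L_1(u).
Expanding and collecting terms gives p(u) = 6u - 5.
Check: p(2) = 7. ✓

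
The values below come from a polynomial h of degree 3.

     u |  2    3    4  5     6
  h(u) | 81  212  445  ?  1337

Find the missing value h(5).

810

On equispaced nodes a degree-3 polynomial has vanishing fourth forward difference, so
  h(2) - 4·h(3) + 6·h(4) - 4·h(5) + h(6) = 0.
Substituting the known values and solving for h(5):
  -4·h(5) = -3240
  h(5) = 810.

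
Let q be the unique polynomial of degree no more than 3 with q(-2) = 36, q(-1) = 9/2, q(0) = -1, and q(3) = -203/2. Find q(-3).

235/2

Using the Lagrange interpolation formula with nodes -2, -1, 0, 3:
  L_0(t) = (t + 1)t(t - 3) / -10
  L_1(t) = (t + 2)t(t - 3) / 4
  L_2(t) = (t + 2)(t + 1)(t - 3) / -6
  L_3(t) = (t + 2)(t + 1)t / 60
Then q(t) = 36·L_0(t) + 9/2·L_1(t) - 1·L_2(t) - 203/2·L_3(t).
Expanding and collecting terms gives q(t) = -4t^3 + t^2 - (1/2)t - 1.
Evaluating at t = -3: q(-3) = 235/2.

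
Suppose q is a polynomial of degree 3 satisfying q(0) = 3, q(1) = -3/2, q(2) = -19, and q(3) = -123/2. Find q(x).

Using the Lagrange interpolation formula with nodes 0, 1, 2, 3:
  L_0(x) = (x - 1)(x - 2)(x - 3) / -6
  L_1(x) = x(x - 2)(x - 3) / 2
  L_2(x) = x(x - 1)(x - 3) / -2
  L_3(x) = x(x - 1)(x - 2) / 6
Then q(x) = 3·L_0(x) - 3/2·L_1(x) - 19·L_2(x) - 123/2·L_3(x).
Expanding and collecting terms gives q(x) = -2x³ - (1/2)x² - 2x + 3.
Check: q(2) = -19. ✓

q(x) = -2x^3 - (1/2)x^2 - 2x + 3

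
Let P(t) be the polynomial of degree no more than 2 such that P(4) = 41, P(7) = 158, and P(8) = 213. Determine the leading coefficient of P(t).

4

Write P(t) = at^2 + bt + c. Substituting each data point gives a linear system:
  16a + 4b + c = 41
  49a + 7b + c = 158
  64a + 8b + c = 213
Solving the system yields a = 4, b = -5, c = -3.
So P(t) = 4t² - 5t - 3.
The leading coefficient is 4.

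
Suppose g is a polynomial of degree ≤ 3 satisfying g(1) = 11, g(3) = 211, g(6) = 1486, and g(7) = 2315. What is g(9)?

4795

Using the Lagrange interpolation formula with nodes 1, 3, 6, 7:
  L_0(n) = (n - 3)(n - 6)(n - 7) / -60
  L_1(n) = (n - 1)(n - 6)(n - 7) / 24
  L_2(n) = (n - 1)(n - 3)(n - 7) / -15
  L_3(n) = (n - 1)(n - 3)(n - 6) / 24
Then g(n) = 11·L_0(n) + 211·L_1(n) + 1486·L_2(n) + 2315·L_3(n).
Expanding and collecting terms gives g(n) = 6n^3 + 5n^2 + 2n - 2.
Evaluating at n = 9: g(9) = 4795.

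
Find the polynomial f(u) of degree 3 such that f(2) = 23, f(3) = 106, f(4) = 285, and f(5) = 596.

Write f(u) = au^3 + bu^2 + cu + d. Substituting each data point gives a linear system:
  8a + 4b + 2c + d = 23
  27a + 9b + 3c + d = 106
  64a + 16b + 4c + d = 285
  125a + 25b + 5c + d = 596
Solving the system yields a = 6, b = -6, c = -1, d = 1.
So f(u) = 6u^3 - 6u^2 - u + 1.
Check: f(2) = 23. ✓

f(u) = 6u^3 - 6u^2 - u + 1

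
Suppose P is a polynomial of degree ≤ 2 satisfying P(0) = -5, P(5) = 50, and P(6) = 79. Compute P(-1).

Write P(t) = at^2 + bt + c. Substituting each data point gives a linear system:
  c = -5
  25a + 5b + c = 50
  36a + 6b + c = 79
Solving the system yields a = 3, b = -4, c = -5.
So P(t) = 3t² - 4t - 5.
Then P(-1) = 2.

2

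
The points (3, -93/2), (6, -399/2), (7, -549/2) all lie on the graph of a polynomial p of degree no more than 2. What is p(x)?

p(x) = -6x^2 + 3x - 3/2

Using the Lagrange interpolation formula with nodes 3, 6, 7:
  L_0(x) = (x - 6)(x - 7) / 12
  L_1(x) = (x - 3)(x - 7) / -3
  L_2(x) = (x - 3)(x - 6) / 4
Then p(x) = -93/2·L_0(x) - 399/2·L_1(x) - 549/2·L_2(x).
Expanding and collecting terms gives p(x) = -6x^2 + 3x - 3/2.
Check: p(6) = -399/2. ✓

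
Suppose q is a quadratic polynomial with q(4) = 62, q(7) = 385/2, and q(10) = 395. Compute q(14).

777

Forward differences of the values at u = 4, 7, 10:
  q  : 62  385/2  395
  Δ  : 261/2  405/2
  Δ^2: 72
The second differences are constant, confirming degree 2.
Interpolating (Newton forward form) and evaluating at u = 14 gives q(14) = 777.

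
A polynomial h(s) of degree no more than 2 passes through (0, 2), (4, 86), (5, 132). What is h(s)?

Write h(s) = as^2 + bs + c. Substituting each data point gives a linear system:
  c = 2
  16a + 4b + c = 86
  25a + 5b + c = 132
Solving the system yields a = 5, b = 1, c = 2.
So h(s) = 5s² + s + 2.
Check: h(4) = 86. ✓

h(s) = 5s^2 + s + 2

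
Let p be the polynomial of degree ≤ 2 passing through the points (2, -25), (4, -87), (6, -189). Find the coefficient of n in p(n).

-1

Write p(n) = an^2 + bn + c. Substituting each data point gives a linear system:
  4a + 2b + c = -25
  16a + 4b + c = -87
  36a + 6b + c = -189
Solving the system yields a = -5, b = -1, c = -3.
So p(n) = -5n^2 - n - 3.
The coefficient of n is -1.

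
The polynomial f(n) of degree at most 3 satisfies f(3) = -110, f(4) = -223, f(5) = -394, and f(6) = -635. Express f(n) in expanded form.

Using the Lagrange interpolation formula with nodes 3, 4, 5, 6:
  L_0(n) = (n - 4)(n - 5)(n - 6) / -6
  L_1(n) = (n - 3)(n - 5)(n - 6) / 2
  L_2(n) = (n - 3)(n - 4)(n - 6) / -2
  L_3(n) = (n - 3)(n - 4)(n - 5) / 6
Then f(n) = -110·L_0(n) - 223·L_1(n) - 394·L_2(n) - 635·L_3(n).
Expanding and collecting terms gives f(n) = -2n³ - 5n² - 4n + 1.
Check: f(5) = -394. ✓

f(n) = -2n^3 - 5n^2 - 4n + 1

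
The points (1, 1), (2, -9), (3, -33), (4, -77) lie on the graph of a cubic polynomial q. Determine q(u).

Using the Lagrange interpolation formula with nodes 1, 2, 3, 4:
  L_0(u) = (u - 2)(u - 3)(u - 4) / -6
  L_1(u) = (u - 1)(u - 3)(u - 4) / 2
  L_2(u) = (u - 1)(u - 2)(u - 4) / -2
  L_3(u) = (u - 1)(u - 2)(u - 3) / 6
Then q(u) = 1·L_0(u) - 9·L_1(u) - 33·L_2(u) - 77·L_3(u).
Expanding and collecting terms gives q(u) = -u³ - u² + 3.
Check: q(1) = 1. ✓

q(u) = -u^3 - u^2 + 3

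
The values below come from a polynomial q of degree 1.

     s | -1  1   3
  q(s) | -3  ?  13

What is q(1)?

5

On equispaced nodes a degree-1 polynomial has vanishing second forward difference, so
  q(-1) - 2·q(1) + q(3) = 0.
Substituting the known values and solving for q(1):
  -2·q(1) = -10
  q(1) = 5.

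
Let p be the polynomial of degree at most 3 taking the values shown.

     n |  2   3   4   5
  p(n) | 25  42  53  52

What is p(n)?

p(n) = -n^3 + 6n^2 + 6n - 3

Using the Lagrange interpolation formula with nodes 2, 3, 4, 5:
  L_0(n) = (n - 3)(n - 4)(n - 5) / -6
  L_1(n) = (n - 2)(n - 4)(n - 5) / 2
  L_2(n) = (n - 2)(n - 3)(n - 5) / -2
  L_3(n) = (n - 2)(n - 3)(n - 4) / 6
Then p(n) = 25·L_0(n) + 42·L_1(n) + 53·L_2(n) + 52·L_3(n).
Expanding and collecting terms gives p(n) = -n³ + 6n² + 6n - 3.
Check: p(3) = 42. ✓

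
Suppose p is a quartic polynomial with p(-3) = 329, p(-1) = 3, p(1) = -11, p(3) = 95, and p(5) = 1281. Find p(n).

p(n) = 3n^4 - 4n^3 - 3n^2 - 3n - 4

Write p(n) = an^4 + bn^3 + cn^2 + dn + e. Substituting each data point gives a linear system:
  81a - 27b + 9c - 3d + e = 329
  a - b + c - d + e = 3
  a + b + c + d + e = -11
  81a + 27b + 9c + 3d + e = 95
  625a + 125b + 25c + 5d + e = 1281
Solving the system yields a = 3, b = -4, c = -3, d = -3, e = -4.
So p(n) = 3n^4 - 4n^3 - 3n^2 - 3n - 4.
Check: p(5) = 1281. ✓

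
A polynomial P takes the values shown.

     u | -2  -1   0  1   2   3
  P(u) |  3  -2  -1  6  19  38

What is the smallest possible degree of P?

2

Forward differences of the values at u = -2, -1, 0, 1, 2, 3:
  P  : 3  -2  -1  6  19  38
  Δ  : -5  1  7  13  19
  Δ^2: 6  6  6  6
  Δ^3: 0  0  0
  Δ^4: 0  0
  Δ^5: 0
The second differences are constant (6) and nonzero, while all higher differences vanish, so the minimal degree is 2.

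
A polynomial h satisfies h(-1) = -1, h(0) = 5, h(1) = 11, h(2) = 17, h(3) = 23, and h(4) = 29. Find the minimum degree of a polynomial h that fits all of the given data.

1

Forward differences of the values at u = -1, 0, 1, 2, 3, 4:
  h  : -1  5  11  17  23  29
  Δ  : 6  6  6  6  6
  Δ^2: 0  0  0  0
  Δ^3: 0  0  0
  Δ^4: 0  0
  Δ^5: 0
The first differences are constant (6) and nonzero, while all higher differences vanish, so the minimal degree is 1.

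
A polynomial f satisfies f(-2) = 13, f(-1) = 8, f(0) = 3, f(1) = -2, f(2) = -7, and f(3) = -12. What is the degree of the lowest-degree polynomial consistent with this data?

Forward differences of the values at x = -2, -1, 0, 1, 2, 3:
  f  : 13  8  3  -2  -7  -12
  Δ  : -5  -5  -5  -5  -5
  Δ^2: 0  0  0  0
  Δ^3: 0  0  0
  Δ^4: 0  0
  Δ^5: 0
The first differences are constant (-5) and nonzero, while all higher differences vanish, so the minimal degree is 1.

1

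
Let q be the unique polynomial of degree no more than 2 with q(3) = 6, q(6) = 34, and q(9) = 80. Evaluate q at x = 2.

Forward differences of the values at x = 3, 6, 9:
  q  : 6  34  80
  Δ  : 28  46
  Δ^2: 18
The second differences are constant, confirming degree 2.
Interpolating (Newton forward form) and evaluating at x = 2 gives q(2) = 2/3.

2/3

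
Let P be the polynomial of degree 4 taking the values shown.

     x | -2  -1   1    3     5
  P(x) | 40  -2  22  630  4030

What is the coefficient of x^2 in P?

Write P(x) = ax^4 + bx^3 + cx^2 + dx + e. Substituting each data point gives a linear system:
  16a - 8b + 4c - 2d + e = 40
  a - b + c - d + e = -2
  a + b + c + d + e = 22
  81a + 27b + 9c + 3d + e = 630
  625a + 125b + 25c + 5d + e = 4030
Solving the system yields a = 5, b = 6, c = 5, d = 6, e = 0.
So P(x) = 5x⁴ + 6x³ + 5x² + 6x.
The coefficient of x^2 is 5.

5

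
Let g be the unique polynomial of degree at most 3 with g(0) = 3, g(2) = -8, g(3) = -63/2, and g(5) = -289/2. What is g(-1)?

5/2

Using the Lagrange interpolation formula with nodes 0, 2, 3, 5:
  L_0(s) = (s - 2)(s - 3)(s - 5) / -30
  L_1(s) = s(s - 3)(s - 5) / 6
  L_2(s) = s(s - 2)(s - 5) / -6
  L_3(s) = s(s - 2)(s - 3) / 30
Then g(s) = 3·L_0(s) - 8·L_1(s) - 63/2·L_2(s) - 289/2·L_3(s).
Expanding and collecting terms gives g(s) = -s³ - s² + (1/2)s + 3.
Evaluating at s = -1: g(-1) = 5/2.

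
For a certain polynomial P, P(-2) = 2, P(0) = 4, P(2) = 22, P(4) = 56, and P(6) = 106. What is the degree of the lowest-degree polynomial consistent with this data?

Forward differences of the values at x = -2, 0, 2, 4, 6:
  P  : 2  4  22  56  106
  Δ  : 2  18  34  50
  Δ^2: 16  16  16
  Δ^3: 0  0
  Δ^4: 0
The second differences are constant (16) and nonzero, while all higher differences vanish, so the minimal degree is 2.

2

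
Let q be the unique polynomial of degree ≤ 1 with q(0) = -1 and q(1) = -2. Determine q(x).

Write q(x) = ax + b. Substituting each data point gives a linear system:
  b = -1
  a + b = -2
Solving the system yields a = -1, b = -1.
So q(x) = -x - 1.
Check: q(1) = -2. ✓

q(x) = -x - 1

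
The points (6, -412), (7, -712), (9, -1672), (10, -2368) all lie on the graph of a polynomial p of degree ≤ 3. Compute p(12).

-4282

Using the Lagrange interpolation formula with nodes 6, 7, 9, 10:
  L_0(t) = (t - 7)(t - 9)(t - 10) / -12
  L_1(t) = (t - 6)(t - 9)(t - 10) / 6
  L_2(t) = (t - 6)(t - 7)(t - 10) / -6
  L_3(t) = (t - 6)(t - 7)(t - 9) / 12
Then p(t) = -412·L_0(t) - 712·L_1(t) - 1672·L_2(t) - 2368·L_3(t).
Expanding and collecting terms gives p(t) = -3t^3 + 6t^2 + 3t + 2.
Evaluating at t = 12: p(12) = -4282.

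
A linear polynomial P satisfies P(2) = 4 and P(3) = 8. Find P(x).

Using the Lagrange interpolation formula with nodes 2, 3:
  L_0(x) = (x - 3) / -1
  L_1(x) = (x - 2) / 1
Then P(x) = 4·L_0(x) + 8·L_1(x).
Expanding and collecting terms gives P(x) = 4x - 4.
Check: P(3) = 8. ✓

P(x) = 4x - 4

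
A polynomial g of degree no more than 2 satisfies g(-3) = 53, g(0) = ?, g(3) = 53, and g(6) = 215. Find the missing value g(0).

The 3 known points determine the degree-2 polynomial uniquely.
Write g(t) = at^2 + bt + c. Substituting each data point gives a linear system:
  9a - 3b + c = 53
  9a + 3b + c = 53
  36a + 6b + c = 215
Solving the system yields a = 6, b = 0, c = -1.
So g(t) = 6t^2 - 1.
Then g(0) = -1.

-1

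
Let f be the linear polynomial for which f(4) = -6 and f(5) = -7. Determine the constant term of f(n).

Write f(n) = an + b. Substituting each data point gives a linear system:
  4a + b = -6
  5a + b = -7
Solving the system yields a = -1, b = -2.
So f(n) = -n - 2.
The constant term is -2.

-2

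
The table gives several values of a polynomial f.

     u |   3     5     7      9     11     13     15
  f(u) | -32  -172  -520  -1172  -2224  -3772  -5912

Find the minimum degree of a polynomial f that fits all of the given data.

Forward differences of the values at u = 3, 5, 7, 9, 11, 13, 15:
  f  : -32  -172  -520  -1172  -2224  -3772  -5912
  Δ  : -140  -348  -652  -1052  -1548  -2140
  Δ^2: -208  -304  -400  -496  -592
  Δ^3: -96  -96  -96  -96
  Δ^4: 0  0  0
  Δ^5: 0  0
  Δ^6: 0
The third differences are constant (-96) and nonzero, while all higher differences vanish, so the minimal degree is 3.

3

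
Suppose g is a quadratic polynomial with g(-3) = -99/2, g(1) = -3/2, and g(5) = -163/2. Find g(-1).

-19/2

Write g(n) = an^2 + bn + c. Substituting each data point gives a linear system:
  9a - 3b + c = -99/2
  a + b + c = -3/2
  25a + 5b + c = -163/2
Solving the system yields a = -4, b = 4, c = -3/2.
So g(n) = -4n^2 + 4n - 3/2.
Then g(-1) = -19/2.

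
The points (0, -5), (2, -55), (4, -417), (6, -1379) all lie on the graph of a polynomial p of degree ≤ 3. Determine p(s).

Write p(s) = as^3 + bs^2 + cs + d. Substituting each data point gives a linear system:
  d = -5
  8a + 4b + 2c + d = -55
  64a + 16b + 4c + d = -417
  216a + 36b + 6c + d = -1379
Solving the system yields a = -6, b = -3, c = 5, d = -5.
So p(s) = -6s³ - 3s² + 5s - 5.
Check: p(4) = -417. ✓

p(s) = -6s^3 - 3s^2 + 5s - 5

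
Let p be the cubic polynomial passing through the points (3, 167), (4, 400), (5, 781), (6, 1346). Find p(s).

Using the Lagrange interpolation formula with nodes 3, 4, 5, 6:
  L_0(s) = (s - 4)(s - 5)(s - 6) / -6
  L_1(s) = (s - 3)(s - 5)(s - 6) / 2
  L_2(s) = (s - 3)(s - 4)(s - 6) / -2
  L_3(s) = (s - 3)(s - 4)(s - 5) / 6
Then p(s) = 167·L_0(s) + 400·L_1(s) + 781·L_2(s) + 1346·L_3(s).
Expanding and collecting terms gives p(s) = 6s^3 + 2s^2 - 3s - 4.
Check: p(6) = 1346. ✓

p(s) = 6s^3 + 2s^2 - 3s - 4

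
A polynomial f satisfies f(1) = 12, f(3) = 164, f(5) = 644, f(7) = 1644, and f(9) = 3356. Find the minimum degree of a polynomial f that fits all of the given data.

3

Forward differences of the values at t = 1, 3, 5, 7, 9:
  f  : 12  164  644  1644  3356
  Δ  : 152  480  1000  1712
  Δ^2: 328  520  712
  Δ^3: 192  192
  Δ^4: 0
The third differences are constant (192) and nonzero, while all higher differences vanish, so the minimal degree is 3.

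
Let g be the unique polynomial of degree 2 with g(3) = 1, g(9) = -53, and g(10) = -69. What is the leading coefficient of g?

-1

Write g(n) = an^2 + bn + c. Substituting each data point gives a linear system:
  9a + 3b + c = 1
  81a + 9b + c = -53
  100a + 10b + c = -69
Solving the system yields a = -1, b = 3, c = 1.
So g(n) = -n^2 + 3n + 1.
The leading coefficient is -1.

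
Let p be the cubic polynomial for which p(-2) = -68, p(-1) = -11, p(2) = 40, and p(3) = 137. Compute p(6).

Write p(n) = an^3 + bn^2 + cn + d. Substituting each data point gives a linear system:
  -8a + 4b - 2c + d = -68
  -a + b - c + d = -11
  8a + 4b + 2c + d = 40
  27a + 9b + 3c + d = 137
Solving the system yields a = 6, b = -4, c = 3, d = 2.
So p(n) = 6n^3 - 4n^2 + 3n + 2.
Then p(6) = 1172.

1172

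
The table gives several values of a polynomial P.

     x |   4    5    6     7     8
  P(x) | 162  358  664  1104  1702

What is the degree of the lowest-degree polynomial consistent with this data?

Forward differences of the values at x = 4, 5, 6, 7, 8:
  P  : 162  358  664  1104  1702
  Δ  : 196  306  440  598
  Δ^2: 110  134  158
  Δ^3: 24  24
  Δ^4: 0
The third differences are constant (24) and nonzero, while all higher differences vanish, so the minimal degree is 3.

3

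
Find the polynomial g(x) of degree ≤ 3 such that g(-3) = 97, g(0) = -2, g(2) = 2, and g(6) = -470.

g(x) = -3x^3 + 4x^2 + 6x - 2

Using the Lagrange interpolation formula with nodes -3, 0, 2, 6:
  L_0(x) = x(x - 2)(x - 6) / -135
  L_1(x) = (x + 3)(x - 2)(x - 6) / 36
  L_2(x) = (x + 3)x(x - 6) / -40
  L_3(x) = (x + 3)x(x - 2) / 216
Then g(x) = 97·L_0(x) - 2·L_1(x) + 2·L_2(x) - 470·L_3(x).
Expanding and collecting terms gives g(x) = -3x^3 + 4x^2 + 6x - 2.
Check: g(6) = -470. ✓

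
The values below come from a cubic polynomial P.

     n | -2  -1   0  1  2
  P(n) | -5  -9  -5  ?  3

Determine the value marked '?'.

1

The 4 known points determine the degree-3 polynomial uniquely.
Write P(n) = an^3 + bn^2 + cn + d. Substituting each data point gives a linear system:
  -8a + 4b - 2c + d = -5
  -a + b - c + d = -9
  d = -5
  8a + 4b + 2c + d = 3
Solving the system yields a = -1, b = 1, c = 6, d = -5.
So P(n) = -n³ + n² + 6n - 5.
Then P(1) = 1.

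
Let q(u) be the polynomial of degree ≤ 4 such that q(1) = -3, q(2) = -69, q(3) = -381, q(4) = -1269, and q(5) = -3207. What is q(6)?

-6813

Forward differences of the values at u = 1, 2, 3, 4, 5:
  q  : -3  -69  -381  -1269  -3207
  Δ  : -66  -312  -888  -1938
  Δ^2: -246  -576  -1050
  Δ^3: -330  -474
  Δ^4: -144
The fourth differences are constant, confirming degree 4.
Interpolating (Newton forward form) and evaluating at u = 6 gives q(6) = -6813.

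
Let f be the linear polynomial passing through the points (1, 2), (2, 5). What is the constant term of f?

Write f(t) = at + b. Substituting each data point gives a linear system:
  a + b = 2
  2a + b = 5
Solving the system yields a = 3, b = -1.
So f(t) = 3t - 1.
The constant term is -1.

-1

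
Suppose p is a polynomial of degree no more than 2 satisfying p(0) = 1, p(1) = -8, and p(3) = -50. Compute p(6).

-173

Using the Lagrange interpolation formula with nodes 0, 1, 3:
  L_0(s) = (s - 1)(s - 3) / 3
  L_1(s) = s(s - 3) / -2
  L_2(s) = s(s - 1) / 6
Then p(s) = 1·L_0(s) - 8·L_1(s) - 50·L_2(s).
Expanding and collecting terms gives p(s) = -4s² - 5s + 1.
Evaluating at s = 6: p(6) = -173.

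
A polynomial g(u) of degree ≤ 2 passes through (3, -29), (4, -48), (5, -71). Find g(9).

-203

Write g(u) = au^2 + bu + c. Substituting each data point gives a linear system:
  9a + 3b + c = -29
  16a + 4b + c = -48
  25a + 5b + c = -71
Solving the system yields a = -2, b = -5, c = 4.
So g(u) = -2u² - 5u + 4.
Then g(9) = -203.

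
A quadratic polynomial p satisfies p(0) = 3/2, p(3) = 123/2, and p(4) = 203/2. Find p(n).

Write p(n) = an^2 + bn + c. Substituting each data point gives a linear system:
  c = 3/2
  9a + 3b + c = 123/2
  16a + 4b + c = 203/2
Solving the system yields a = 5, b = 5, c = 3/2.
So p(n) = 5n^2 + 5n + 3/2.
Check: p(3) = 123/2. ✓

p(n) = 5n^2 + 5n + 3/2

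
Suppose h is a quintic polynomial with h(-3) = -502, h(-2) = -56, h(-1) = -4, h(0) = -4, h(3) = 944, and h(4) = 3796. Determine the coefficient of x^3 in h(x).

0

Write h(x) = ax^5 + bx^4 + cx^3 + dx^2 + ex + k. Substituting each data point gives a linear system:
  -243a + 81b - 27c + 9d - 3e + k = -502
  -32a + 16b - 8c + 4d - 2e + k = -56
  -a + b - c + d - e + k = -4
  k = -4
  243a + 81b + 27c + 9d + 3e + k = 944
  1024a + 256b + 64c + 16d + 4e + k = 3796
Solving the system yields a = 3, b = 3, c = 0, d = -2, e = -2, k = -4.
So h(x) = 3x^5 + 3x^4 - 2x^2 - 2x - 4.
The coefficient of x^3 is 0.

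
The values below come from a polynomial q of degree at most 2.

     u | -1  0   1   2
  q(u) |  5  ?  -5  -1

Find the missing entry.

-3

On equispaced nodes a degree-2 polynomial has vanishing third forward difference, so
  - q(-1) + 3·q(0) - 3·q(1) + q(2) = 0.
Substituting the known values and solving for q(0):
  3·q(0) = -9
  q(0) = -3.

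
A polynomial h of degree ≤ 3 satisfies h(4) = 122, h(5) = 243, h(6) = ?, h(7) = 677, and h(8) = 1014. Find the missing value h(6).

424

The 4 known points determine the degree-3 polynomial uniquely.
Write h(u) = au^3 + bu^2 + cu + d. Substituting each data point gives a linear system:
  64a + 16b + 4c + d = 122
  125a + 25b + 5c + d = 243
  343a + 49b + 7c + d = 677
  512a + 64b + 8c + d = 1014
Solving the system yields a = 2, b = 0, c = -1, d = -2.
So h(u) = 2u³ - u - 2.
Then h(6) = 424.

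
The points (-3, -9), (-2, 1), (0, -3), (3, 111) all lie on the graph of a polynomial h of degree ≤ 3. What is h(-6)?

-231

Write h(n) = an^3 + bn^2 + cn + d. Substituting each data point gives a linear system:
  -27a + 9b - 3c + d = -9
  -8a + 4b - 2c + d = 1
  d = -3
  27a + 9b + 3c + d = 111
Solving the system yields a = 2, b = 6, c = 2, d = -3.
So h(n) = 2n³ + 6n² + 2n - 3.
Then h(-6) = -231.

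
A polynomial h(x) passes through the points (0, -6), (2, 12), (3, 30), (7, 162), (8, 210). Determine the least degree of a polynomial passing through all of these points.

Divided differences on the nodes 0, 2, 3, 7, 8:
  order 0: -6  12  30  162  210
  order 1: 9  18  33  48
  order 2: 3  3  3
  order 3: 0  0
  order 4: 0
The order-2 divided differences are all 3 (nonzero) and every higher order vanishes, so the data lies on a polynomial of degree exactly 2.

2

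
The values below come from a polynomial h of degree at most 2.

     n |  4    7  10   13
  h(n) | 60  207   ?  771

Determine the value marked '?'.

On equispaced nodes a degree-2 polynomial has vanishing third forward difference, so
  - h(4) + 3·h(7) - 3·h(10) + h(13) = 0.
Substituting the known values and solving for h(10):
  -3·h(10) = -1332
  h(10) = 444.

444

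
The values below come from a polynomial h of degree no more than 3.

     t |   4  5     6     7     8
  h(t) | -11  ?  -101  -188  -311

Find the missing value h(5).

On equispaced nodes a degree-3 polynomial has vanishing fourth forward difference, so
  h(4) - 4·h(5) + 6·h(6) - 4·h(7) + h(8) = 0.
Substituting the known values and solving for h(5):
  -4·h(5) = 176
  h(5) = -44.

-44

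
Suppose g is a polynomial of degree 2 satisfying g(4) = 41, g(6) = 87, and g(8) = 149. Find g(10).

227

Using the Lagrange interpolation formula with nodes 4, 6, 8:
  L_0(s) = (s - 6)(s - 8) / 8
  L_1(s) = (s - 4)(s - 8) / -4
  L_2(s) = (s - 4)(s - 6) / 8
Then g(s) = 41·L_0(s) + 87·L_1(s) + 149·L_2(s).
Expanding and collecting terms gives g(s) = 2s² + 3s - 3.
Evaluating at s = 10: g(10) = 227.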